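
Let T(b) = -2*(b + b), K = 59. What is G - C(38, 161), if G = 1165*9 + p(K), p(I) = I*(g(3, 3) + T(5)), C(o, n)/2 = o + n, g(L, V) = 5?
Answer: 9202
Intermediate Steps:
C(o, n) = 2*n + 2*o (C(o, n) = 2*(o + n) = 2*(n + o) = 2*n + 2*o)
T(b) = -4*b
p(I) = -15*I (p(I) = I*(5 - 4*5) = I*(5 - 20) = I*(-15) = -15*I)
G = 9600 (G = 1165*9 - 15*59 = 10485 - 885 = 9600)
G - C(38, 161) = 9600 - (2*161 + 2*38) = 9600 - (322 + 76) = 9600 - 1*398 = 9600 - 398 = 9202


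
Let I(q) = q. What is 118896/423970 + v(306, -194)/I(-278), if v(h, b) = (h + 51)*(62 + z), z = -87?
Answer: 1908492669/58931830 ≈ 32.385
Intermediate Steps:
v(h, b) = -1275 - 25*h (v(h, b) = (h + 51)*(62 - 87) = (51 + h)*(-25) = -1275 - 25*h)
118896/423970 + v(306, -194)/I(-278) = 118896/423970 + (-1275 - 25*306)/(-278) = 118896*(1/423970) + (-1275 - 7650)*(-1/278) = 59448/211985 - 8925*(-1/278) = 59448/211985 + 8925/278 = 1908492669/58931830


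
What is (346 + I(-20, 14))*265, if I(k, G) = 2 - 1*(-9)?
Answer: 94605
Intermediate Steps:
I(k, G) = 11 (I(k, G) = 2 + 9 = 11)
(346 + I(-20, 14))*265 = (346 + 11)*265 = 357*265 = 94605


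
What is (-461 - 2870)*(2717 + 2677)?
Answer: -17967414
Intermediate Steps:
(-461 - 2870)*(2717 + 2677) = -3331*5394 = -17967414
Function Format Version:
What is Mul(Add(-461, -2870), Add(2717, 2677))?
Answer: -17967414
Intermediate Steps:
Mul(Add(-461, -2870), Add(2717, 2677)) = Mul(-3331, 5394) = -17967414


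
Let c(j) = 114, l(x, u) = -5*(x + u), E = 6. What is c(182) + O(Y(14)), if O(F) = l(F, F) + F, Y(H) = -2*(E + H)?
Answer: 474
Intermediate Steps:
l(x, u) = -5*u - 5*x (l(x, u) = -5*(u + x) = -5*u - 5*x)
Y(H) = -12 - 2*H (Y(H) = -2*(6 + H) = -12 - 2*H)
O(F) = -9*F (O(F) = (-5*F - 5*F) + F = -10*F + F = -9*F)
c(182) + O(Y(14)) = 114 - 9*(-12 - 2*14) = 114 - 9*(-12 - 28) = 114 - 9*(-40) = 114 + 360 = 474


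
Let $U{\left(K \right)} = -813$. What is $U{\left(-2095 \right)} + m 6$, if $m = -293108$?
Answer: $-1759461$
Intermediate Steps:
$U{\left(-2095 \right)} + m 6 = -813 - 1758648 = -1759461$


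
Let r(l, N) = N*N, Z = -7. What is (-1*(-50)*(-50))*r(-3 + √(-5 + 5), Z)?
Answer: -122500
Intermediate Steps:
r(l, N) = N²
(-1*(-50)*(-50))*r(-3 + √(-5 + 5), Z) = (-1*(-50)*(-50))*(-7)² = (50*(-50))*49 = -2500*49 = -122500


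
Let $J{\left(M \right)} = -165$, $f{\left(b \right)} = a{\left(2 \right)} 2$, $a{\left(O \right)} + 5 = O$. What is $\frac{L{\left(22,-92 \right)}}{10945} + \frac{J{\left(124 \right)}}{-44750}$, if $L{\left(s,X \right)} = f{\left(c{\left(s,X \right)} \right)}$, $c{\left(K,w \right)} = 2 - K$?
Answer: $\frac{61497}{19591550} \approx 0.003139$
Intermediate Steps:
$a{\left(O \right)} = -5 + O$
$f{\left(b \right)} = -6$ ($f{\left(b \right)} = \left(-5 + 2\right) 2 = \left(-3\right) 2 = -6$)
$L{\left(s,X \right)} = -6$
$\frac{L{\left(22,-92 \right)}}{10945} + \frac{J{\left(124 \right)}}{-44750} = - \frac{6}{10945} - \frac{165}{-44750} = \left(-6\right) \frac{1}{10945} - - \frac{33}{8950} = - \frac{6}{10945} + \frac{33}{8950} = \frac{61497}{19591550}$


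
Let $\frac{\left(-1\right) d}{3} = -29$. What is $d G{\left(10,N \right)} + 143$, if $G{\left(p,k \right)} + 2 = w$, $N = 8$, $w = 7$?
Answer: $578$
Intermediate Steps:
$d = 87$ ($d = \left(-3\right) \left(-29\right) = 87$)
$G{\left(p,k \right)} = 5$ ($G{\left(p,k \right)} = -2 + 7 = 5$)
$d G{\left(10,N \right)} + 143 = 87 \cdot 5 + 143 = 435 + 143 = 578$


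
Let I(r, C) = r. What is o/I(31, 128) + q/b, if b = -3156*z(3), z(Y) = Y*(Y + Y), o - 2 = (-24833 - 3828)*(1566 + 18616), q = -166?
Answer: -16429904662627/880524 ≈ -1.8659e+7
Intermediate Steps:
o = -578436300 (o = 2 + (-24833 - 3828)*(1566 + 18616) = 2 - 28661*20182 = 2 - 578436302 = -578436300)
z(Y) = 2*Y**2 (z(Y) = Y*(2*Y) = 2*Y**2)
b = -56808 (b = -6312*3**2 = -6312*9 = -3156*18 = -56808)
o/I(31, 128) + q/b = -578436300/31 - 166/(-56808) = -578436300*1/31 - 166*(-1/56808) = -578436300/31 + 83/28404 = -16429904662627/880524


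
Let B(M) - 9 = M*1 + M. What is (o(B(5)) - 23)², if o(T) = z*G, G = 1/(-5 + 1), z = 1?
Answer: 8649/16 ≈ 540.56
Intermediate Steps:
B(M) = 9 + 2*M (B(M) = 9 + (M*1 + M) = 9 + (M + M) = 9 + 2*M)
G = -¼ (G = 1/(-4) = -¼ ≈ -0.25000)
o(T) = -¼ (o(T) = 1*(-¼) = -¼)
(o(B(5)) - 23)² = (-¼ - 23)² = (-93/4)² = 8649/16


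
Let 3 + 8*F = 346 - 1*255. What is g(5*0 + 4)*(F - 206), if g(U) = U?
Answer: -780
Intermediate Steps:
F = 11 (F = -3/8 + (346 - 1*255)/8 = -3/8 + (346 - 255)/8 = -3/8 + (⅛)*91 = -3/8 + 91/8 = 11)
g(5*0 + 4)*(F - 206) = (5*0 + 4)*(11 - 206) = (0 + 4)*(-195) = 4*(-195) = -780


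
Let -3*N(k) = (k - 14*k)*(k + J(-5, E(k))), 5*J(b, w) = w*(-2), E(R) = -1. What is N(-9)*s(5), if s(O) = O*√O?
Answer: 1677*√5 ≈ 3749.9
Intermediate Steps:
J(b, w) = -2*w/5 (J(b, w) = (w*(-2))/5 = (-2*w)/5 = -2*w/5)
N(k) = 13*k*(⅖ + k)/3 (N(k) = -(k - 14*k)*(k - ⅖*(-1))/3 = -(-13*k)*(k + ⅖)/3 = -(-13*k)*(⅖ + k)/3 = -(-13)*k*(⅖ + k)/3 = 13*k*(⅖ + k)/3)
s(O) = O^(3/2)
N(-9)*s(5) = ((13/15)*(-9)*(2 + 5*(-9)))*5^(3/2) = ((13/15)*(-9)*(2 - 45))*(5*√5) = ((13/15)*(-9)*(-43))*(5*√5) = 1677*(5*√5)/5 = 1677*√5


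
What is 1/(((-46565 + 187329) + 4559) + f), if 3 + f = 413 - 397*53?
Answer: 1/124692 ≈ 8.0198e-6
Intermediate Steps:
f = -20631 (f = -3 + (413 - 397*53) = -3 + (413 - 21041) = -3 - 20628 = -20631)
1/(((-46565 + 187329) + 4559) + f) = 1/(((-46565 + 187329) + 4559) - 20631) = 1/((140764 + 4559) - 20631) = 1/(145323 - 20631) = 1/124692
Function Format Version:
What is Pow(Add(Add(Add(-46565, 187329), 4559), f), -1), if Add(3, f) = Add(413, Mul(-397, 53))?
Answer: Rational(1, 124692) ≈ 8.0198e-6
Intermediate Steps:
f = -20631 (f = Add(-3, Add(413, Mul(-397, 53))) = Add(-3, Add(413, -21041)) = Add(-3, -20628) = -20631)
Pow(Add(Add(Add(-46565, 187329), 4559), f), -1) = Pow(Add(Add(Add(-46565, 187329), 4559), -20631), -1) = Pow(Add(Add(140764, 4559), -20631), -1) = Pow(Add(145323, -20631), -1) = Pow(124692, -1) = Rational(1, 124692)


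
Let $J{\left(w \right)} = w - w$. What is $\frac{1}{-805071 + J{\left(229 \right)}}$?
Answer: $- \frac{1}{805071} \approx -1.2421 \cdot 10^{-6}$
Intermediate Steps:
$J{\left(w \right)} = 0$
$\frac{1}{-805071 + J{\left(229 \right)}} = \frac{1}{-805071 + 0} = \frac{1}{-805071} = - \frac{1}{805071}$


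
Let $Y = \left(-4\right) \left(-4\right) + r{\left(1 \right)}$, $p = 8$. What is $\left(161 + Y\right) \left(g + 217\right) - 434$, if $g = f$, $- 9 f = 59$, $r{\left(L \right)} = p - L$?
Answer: $\frac{344590}{9} \approx 38288.0$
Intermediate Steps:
$r{\left(L \right)} = 8 - L$
$f = - \frac{59}{9}$ ($f = \left(- \frac{1}{9}\right) 59 = - \frac{59}{9} \approx -6.5556$)
$g = - \frac{59}{9} \approx -6.5556$
$Y = 23$ ($Y = \left(-4\right) \left(-4\right) + \left(8 - 1\right) = 16 + \left(8 - 1\right) = 16 + 7 = 23$)
$\left(161 + Y\right) \left(g + 217\right) - 434 = \left(161 + 23\right) \left(- \frac{59}{9} + 217\right) - 434 = 184 \cdot \frac{1894}{9} - 434 = \frac{348496}{9} - 434 = \frac{344590}{9}$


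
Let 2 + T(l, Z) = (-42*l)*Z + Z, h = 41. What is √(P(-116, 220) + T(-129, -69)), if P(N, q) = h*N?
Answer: I*√378669 ≈ 615.36*I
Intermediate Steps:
P(N, q) = 41*N
T(l, Z) = -2 + Z - 42*Z*l (T(l, Z) = -2 + ((-42*l)*Z + Z) = -2 + (-42*Z*l + Z) = -2 + (Z - 42*Z*l) = -2 + Z - 42*Z*l)
√(P(-116, 220) + T(-129, -69)) = √(41*(-116) + (-2 - 69 - 42*(-69)*(-129))) = √(-4756 + (-2 - 69 - 373842)) = √(-4756 - 373913) = √(-378669) = I*√378669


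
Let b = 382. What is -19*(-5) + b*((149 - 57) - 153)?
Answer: -23207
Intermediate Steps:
-19*(-5) + b*((149 - 57) - 153) = -19*(-5) + 382*((149 - 57) - 153) = 95 + 382*(92 - 153) = 95 + 382*(-61) = 95 - 23302 = -23207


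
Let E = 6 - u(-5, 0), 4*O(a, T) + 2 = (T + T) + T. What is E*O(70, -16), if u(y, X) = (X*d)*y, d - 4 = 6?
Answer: -75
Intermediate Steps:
O(a, T) = -½ + 3*T/4 (O(a, T) = -½ + ((T + T) + T)/4 = -½ + (2*T + T)/4 = -½ + (3*T)/4 = -½ + 3*T/4)
d = 10 (d = 4 + 6 = 10)
u(y, X) = 10*X*y (u(y, X) = (X*10)*y = (10*X)*y = 10*X*y)
E = 6 (E = 6 - 10*0*(-5) = 6 - 1*0 = 6 + 0 = 6)
E*O(70, -16) = 6*(-½ + (¾)*(-16)) = 6*(-½ - 12) = 6*(-25/2) = -75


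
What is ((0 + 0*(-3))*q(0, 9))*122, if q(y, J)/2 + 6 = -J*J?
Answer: 0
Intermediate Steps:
q(y, J) = -12 - 2*J² (q(y, J) = -12 + 2*(-J*J) = -12 + 2*(-J²) = -12 - 2*J²)
((0 + 0*(-3))*q(0, 9))*122 = ((0 + 0*(-3))*(-12 - 2*9²))*122 = ((0 + 0)*(-12 - 2*81))*122 = (0*(-12 - 162))*122 = (0*(-174))*122 = 0*122 = 0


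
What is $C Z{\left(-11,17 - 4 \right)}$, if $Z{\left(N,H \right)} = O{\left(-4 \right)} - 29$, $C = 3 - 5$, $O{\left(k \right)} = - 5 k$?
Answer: $18$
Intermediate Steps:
$C = -2$ ($C = 3 - 5 = -2$)
$Z{\left(N,H \right)} = -9$ ($Z{\left(N,H \right)} = \left(-5\right) \left(-4\right) - 29 = 20 - 29 = -9$)
$C Z{\left(-11,17 - 4 \right)} = \left(-2\right) \left(-9\right) = 18$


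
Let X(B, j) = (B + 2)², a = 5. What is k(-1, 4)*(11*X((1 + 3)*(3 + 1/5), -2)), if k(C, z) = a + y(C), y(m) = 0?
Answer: 60236/5 ≈ 12047.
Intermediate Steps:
X(B, j) = (2 + B)²
k(C, z) = 5 (k(C, z) = 5 + 0 = 5)
k(-1, 4)*(11*X((1 + 3)*(3 + 1/5), -2)) = 5*(11*(2 + (1 + 3)*(3 + 1/5))²) = 5*(11*(2 + 4*(3 + ⅕))²) = 5*(11*(2 + 4*(16/5))²) = 5*(11*(2 + 64/5)²) = 5*(11*(74/5)²) = 5*(11*(5476/25)) = 5*(60236/25) = 60236/5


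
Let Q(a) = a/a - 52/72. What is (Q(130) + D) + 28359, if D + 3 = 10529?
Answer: 699935/18 ≈ 38885.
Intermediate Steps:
D = 10526 (D = -3 + 10529 = 10526)
Q(a) = 5/18 (Q(a) = 1 - 52*1/72 = 1 - 13/18 = 5/18)
(Q(130) + D) + 28359 = (5/18 + 10526) + 28359 = 189473/18 + 28359 = 699935/18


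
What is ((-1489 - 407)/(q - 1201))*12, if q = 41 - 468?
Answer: 5688/407 ≈ 13.975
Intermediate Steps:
q = -427
((-1489 - 407)/(q - 1201))*12 = ((-1489 - 407)/(-427 - 1201))*12 = -1896/(-1628)*12 = -1896*(-1/1628)*12 = (474/407)*12 = 5688/407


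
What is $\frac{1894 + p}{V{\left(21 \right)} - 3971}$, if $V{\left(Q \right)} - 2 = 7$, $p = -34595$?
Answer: $\frac{32701}{3962} \approx 8.2537$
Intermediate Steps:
$V{\left(Q \right)} = 9$ ($V{\left(Q \right)} = 2 + 7 = 9$)
$\frac{1894 + p}{V{\left(21 \right)} - 3971} = \frac{1894 - 34595}{9 - 3971} = - \frac{32701}{-3962} = \left(-32701\right) \left(- \frac{1}{3962}\right) = \frac{32701}{3962}$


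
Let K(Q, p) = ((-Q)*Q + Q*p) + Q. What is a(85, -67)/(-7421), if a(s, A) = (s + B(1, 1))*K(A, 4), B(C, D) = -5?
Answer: 385920/7421 ≈ 52.004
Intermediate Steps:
K(Q, p) = Q - Q**2 + Q*p (K(Q, p) = (-Q**2 + Q*p) + Q = Q - Q**2 + Q*p)
a(s, A) = A*(-5 + s)*(5 - A) (a(s, A) = (s - 5)*(A*(1 + 4 - A)) = (-5 + s)*(A*(5 - A)) = A*(-5 + s)*(5 - A))
a(85, -67)/(-7421) = -67*(-5 + 85)*(5 - 1*(-67))/(-7421) = -67*80*(5 + 67)*(-1/7421) = -67*80*72*(-1/7421) = -385920*(-1/7421) = 385920/7421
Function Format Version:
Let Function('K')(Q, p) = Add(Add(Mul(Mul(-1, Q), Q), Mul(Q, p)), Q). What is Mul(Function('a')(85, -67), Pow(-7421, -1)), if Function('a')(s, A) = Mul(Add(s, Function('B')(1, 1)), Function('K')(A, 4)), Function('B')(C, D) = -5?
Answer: Rational(385920, 7421) ≈ 52.004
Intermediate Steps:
Function('K')(Q, p) = Add(Q, Mul(-1, Pow(Q, 2)), Mul(Q, p)) (Function('K')(Q, p) = Add(Add(Mul(-1, Pow(Q, 2)), Mul(Q, p)), Q) = Add(Q, Mul(-1, Pow(Q, 2)), Mul(Q, p)))
Function('a')(s, A) = Mul(A, Add(-5, s), Add(5, Mul(-1, A))) (Function('a')(s, A) = Mul(Add(s, -5), Mul(A, Add(1, 4, Mul(-1, A)))) = Mul(Add(-5, s), Mul(A, Add(5, Mul(-1, A)))) = Mul(A, Add(-5, s), Add(5, Mul(-1, A))))
Mul(Function('a')(85, -67), Pow(-7421, -1)) = Mul(Mul(-67, Add(-5, 85), Add(5, Mul(-1, -67))), Pow(-7421, -1)) = Mul(Mul(-67, 80, Add(5, 67)), Rational(-1, 7421)) = Mul(Mul(-67, 80, 72), Rational(-1, 7421)) = Mul(-385920, Rational(-1, 7421)) = Rational(385920, 7421)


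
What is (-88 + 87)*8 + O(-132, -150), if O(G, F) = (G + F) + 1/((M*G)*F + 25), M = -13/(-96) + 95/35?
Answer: -458366722/1580575 ≈ -290.00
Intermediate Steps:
M = 1915/672 (M = -13*(-1/96) + 95*(1/35) = 13/96 + 19/7 = 1915/672 ≈ 2.8497)
O(G, F) = F + G + 1/(25 + 1915*F*G/672) (O(G, F) = (G + F) + 1/((1915*G/672)*F + 25) = (F + G) + 1/(1915*F*G/672 + 25) = (F + G) + 1/(25 + 1915*F*G/672) = F + G + 1/(25 + 1915*F*G/672))
(-88 + 87)*8 + O(-132, -150) = (-88 + 87)*8 + (672 + 16800*(-150) + 16800*(-132) + 1915*(-150)*(-132)² + 1915*(-132)*(-150)²)/(5*(3360 + 383*(-150)*(-132))) = -1*8 + (672 - 2520000 - 2217600 + 1915*(-150)*17424 + 1915*(-132)*22500)/(5*(3360 + 7583400)) = -8 + (⅕)*(672 - 2520000 - 2217600 - 5005044000 - 5687550000)/7586760 = -8 + (⅕)*(1/7586760)*(-10697330928) = -8 - 445722122/1580575 = -458366722/1580575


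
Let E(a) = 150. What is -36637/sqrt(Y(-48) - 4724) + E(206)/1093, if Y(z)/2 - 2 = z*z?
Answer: 150/1093 + 36637*I*sqrt(7)/28 ≈ 0.13724 + 3461.9*I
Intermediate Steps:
Y(z) = 4 + 2*z**2 (Y(z) = 4 + 2*(z*z) = 4 + 2*z**2)
-36637/sqrt(Y(-48) - 4724) + E(206)/1093 = -36637/sqrt((4 + 2*(-48)**2) - 4724) + 150/1093 = -36637/sqrt((4 + 2*2304) - 4724) + 150*(1/1093) = -36637/sqrt((4 + 4608) - 4724) + 150/1093 = -36637/sqrt(4612 - 4724) + 150/1093 = -36637*(-I*sqrt(7)/28) + 150/1093 = -(-36637)*I*sqrt(7)/28 + 150/1093 = 36637*I*sqrt(7)/28 + 150/1093 = 150/1093 + 36637*I*sqrt(7)/28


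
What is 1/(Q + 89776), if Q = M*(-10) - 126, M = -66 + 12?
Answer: 1/90190 ≈ 1.1088e-5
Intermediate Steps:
M = -54
Q = 414 (Q = -54*(-10) - 126 = 540 - 126 = 414)
1/(Q + 89776) = 1/(414 + 89776) = 1/90190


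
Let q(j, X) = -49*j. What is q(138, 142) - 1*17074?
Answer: -23836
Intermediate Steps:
q(138, 142) - 1*17074 = -49*138 - 1*17074 = -6762 - 17074 = -23836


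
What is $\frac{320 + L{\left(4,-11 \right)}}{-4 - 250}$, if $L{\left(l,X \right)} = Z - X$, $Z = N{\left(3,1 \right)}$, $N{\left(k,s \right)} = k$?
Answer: $- \frac{167}{127} \approx -1.315$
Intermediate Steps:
$Z = 3$
$L{\left(l,X \right)} = 3 - X$
$\frac{320 + L{\left(4,-11 \right)}}{-4 - 250} = \frac{320 + \left(3 - -11\right)}{-4 - 250} = \frac{320 + \left(3 + 11\right)}{-254} = \left(320 + 14\right) \left(- \frac{1}{254}\right) = 334 \left(- \frac{1}{254}\right) = - \frac{167}{127}$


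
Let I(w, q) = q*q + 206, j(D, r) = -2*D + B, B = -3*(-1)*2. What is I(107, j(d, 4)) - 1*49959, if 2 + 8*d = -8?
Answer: -198723/4 ≈ -49681.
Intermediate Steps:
d = -5/4 (d = -1/4 + (1/8)*(-8) = -1/4 - 1 = -5/4 ≈ -1.2500)
B = 6 (B = 3*2 = 6)
j(D, r) = 6 - 2*D (j(D, r) = -2*D + 6 = 6 - 2*D)
I(w, q) = 206 + q**2 (I(w, q) = q**2 + 206 = 206 + q**2)
I(107, j(d, 4)) - 1*49959 = (206 + (6 - 2*(-5/4))**2) - 1*49959 = (206 + (6 + 5/2)**2) - 49959 = (206 + (17/2)**2) - 49959 = (206 + 289/4) - 49959 = 1113/4 - 49959 = -198723/4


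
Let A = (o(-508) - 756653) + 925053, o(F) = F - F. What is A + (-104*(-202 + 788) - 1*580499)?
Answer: -473043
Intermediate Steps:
o(F) = 0
A = 168400 (A = (0 - 756653) + 925053 = -756653 + 925053 = 168400)
A + (-104*(-202 + 788) - 1*580499) = 168400 + (-104*(-202 + 788) - 1*580499) = 168400 + (-104*586 - 580499) = 168400 + (-60944 - 580499) = 168400 - 641443 = -473043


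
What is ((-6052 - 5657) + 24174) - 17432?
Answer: -4967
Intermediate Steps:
((-6052 - 5657) + 24174) - 17432 = (-11709 + 24174) - 17432 = 12465 - 17432 = -4967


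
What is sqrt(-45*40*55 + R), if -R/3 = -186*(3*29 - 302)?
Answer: 3*I*sqrt(24330) ≈ 467.94*I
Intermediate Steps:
R = -119970 (R = -(-558)*(3*29 - 302) = -(-558)*(87 - 302) = -(-558)*(-215) = -3*39990 = -119970)
sqrt(-45*40*55 + R) = sqrt(-45*40*55 - 119970) = sqrt(-1800*55 - 119970) = sqrt(-99000 - 119970) = sqrt(-218970) = 3*I*sqrt(24330)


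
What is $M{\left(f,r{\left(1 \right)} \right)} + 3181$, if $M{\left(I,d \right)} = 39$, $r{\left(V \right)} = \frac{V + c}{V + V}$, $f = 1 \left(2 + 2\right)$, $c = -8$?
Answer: $3220$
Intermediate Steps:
$f = 4$ ($f = 1 \cdot 4 = 4$)
$r{\left(V \right)} = \frac{-8 + V}{2 V}$ ($r{\left(V \right)} = \frac{V - 8}{V + V} = \frac{-8 + V}{2 V}$)
$M{\left(f,r{\left(1 \right)} \right)} + 3181 = 39 + 3181 = 3220$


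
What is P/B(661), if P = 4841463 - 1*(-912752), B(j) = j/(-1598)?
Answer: -9195235570/661 ≈ -1.3911e+7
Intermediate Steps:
B(j) = -j/1598 (B(j) = j*(-1/1598) = -j/1598)
P = 5754215 (P = 4841463 + 912752 = 5754215)
P/B(661) = 5754215/((-1/1598*661)) = 5754215/(-661/1598) = 5754215*(-1598/661) = -9195235570/661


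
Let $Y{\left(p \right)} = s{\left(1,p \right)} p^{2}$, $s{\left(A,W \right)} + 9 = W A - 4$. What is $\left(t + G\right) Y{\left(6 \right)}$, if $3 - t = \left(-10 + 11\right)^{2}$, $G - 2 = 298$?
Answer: $-76104$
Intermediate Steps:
$G = 300$ ($G = 2 + 298 = 300$)
$s{\left(A,W \right)} = -13 + A W$ ($s{\left(A,W \right)} = -9 + \left(W A - 4\right) = -9 + \left(A W - 4\right) = -9 + \left(-4 + A W\right) = -13 + A W$)
$Y{\left(p \right)} = p^{2} \left(-13 + p\right)$ ($Y{\left(p \right)} = \left(-13 + 1 p\right) p^{2} = \left(-13 + p\right) p^{2} = p^{2} \left(-13 + p\right)$)
$t = 2$ ($t = 3 - \left(-10 + 11\right)^{2} = 3 - 1^{2} = 3 - 1 = 2$)
$\left(t + G\right) Y{\left(6 \right)} = \left(2 + 300\right) 6^{2} \left(-13 + 6\right) = 302 \cdot 36 \left(-7\right) = 302 \left(-252\right) = -76104$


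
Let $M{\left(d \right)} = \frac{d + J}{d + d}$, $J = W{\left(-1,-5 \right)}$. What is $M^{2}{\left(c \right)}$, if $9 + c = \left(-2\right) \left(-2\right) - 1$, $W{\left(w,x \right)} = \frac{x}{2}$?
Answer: $\frac{289}{576} \approx 0.50174$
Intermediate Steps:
$W{\left(w,x \right)} = \frac{x}{2}$ ($W{\left(w,x \right)} = x \frac{1}{2} = \frac{x}{2}$)
$J = - \frac{5}{2}$ ($J = \frac{1}{2} \left(-5\right) = - \frac{5}{2} \approx -2.5$)
$c = -6$ ($c = -9 - -3 = -9 + \left(4 - 1\right) = -9 + 3 = -6$)
$M{\left(d \right)} = \frac{- \frac{5}{2} + d}{2 d}$ ($M{\left(d \right)} = \frac{d - \frac{5}{2}}{d + d} = \frac{- \frac{5}{2} + d}{2 d}$)
$M^{2}{\left(c \right)} = \left(\frac{-5 + 2 \left(-6\right)}{4 \left(-6\right)}\right)^{2} = \left(\frac{1}{4} \left(- \frac{1}{6}\right) \left(-5 - 12\right)\right)^{2} = \left(\frac{1}{4} \left(- \frac{1}{6}\right) \left(-17\right)\right)^{2} = \left(\frac{17}{24}\right)^{2} = \frac{289}{576}$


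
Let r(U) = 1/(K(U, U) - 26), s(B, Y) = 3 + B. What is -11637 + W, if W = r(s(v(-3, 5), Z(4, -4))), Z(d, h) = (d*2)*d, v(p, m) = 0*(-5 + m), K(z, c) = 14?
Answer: -139645/12 ≈ -11637.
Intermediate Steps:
v(p, m) = 0
Z(d, h) = 2*d**2 (Z(d, h) = (2*d)*d = 2*d**2)
r(U) = -1/12 (r(U) = 1/(14 - 26) = 1/(-12) = -1/12)
W = -1/12 ≈ -0.083333
-11637 + W = -11637 - 1/12 = -139645/12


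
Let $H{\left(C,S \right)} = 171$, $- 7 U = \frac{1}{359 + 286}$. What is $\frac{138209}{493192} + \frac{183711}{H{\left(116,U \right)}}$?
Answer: $\frac{1589972443}{1479576} \approx 1074.6$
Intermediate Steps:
$U = - \frac{1}{4515}$ ($U = - \frac{1}{7 \left(359 + 286\right)} = - \frac{1}{7 \cdot 645} = \left(- \frac{1}{7}\right) \frac{1}{645} = - \frac{1}{4515} \approx -0.00022148$)
$\frac{138209}{493192} + \frac{183711}{H{\left(116,U \right)}} = \frac{138209}{493192} + \frac{183711}{171} = 138209 \cdot \frac{1}{493192} + 183711 \cdot \frac{1}{171} = \frac{138209}{493192} + \frac{3223}{3} = \frac{1589972443}{1479576}$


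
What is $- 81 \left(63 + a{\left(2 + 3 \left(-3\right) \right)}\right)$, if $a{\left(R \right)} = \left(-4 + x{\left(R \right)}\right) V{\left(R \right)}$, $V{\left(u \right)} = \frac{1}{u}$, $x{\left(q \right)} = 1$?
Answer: $- \frac{35964}{7} \approx -5137.7$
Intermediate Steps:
$a{\left(R \right)} = - \frac{3}{R}$ ($a{\left(R \right)} = \frac{-4 + 1}{R} = - \frac{3}{R}$)
$- 81 \left(63 + a{\left(2 + 3 \left(-3\right) \right)}\right) = - 81 \left(63 - \frac{3}{2 + 3 \left(-3\right)}\right) = - 81 \left(63 - \frac{3}{2 - 9}\right) = - 81 \left(63 - \frac{3}{-7}\right) = - 81 \left(63 - - \frac{3}{7}\right) = - 81 \left(63 + \frac{3}{7}\right) = \left(-81\right) \frac{444}{7} = - \frac{35964}{7}$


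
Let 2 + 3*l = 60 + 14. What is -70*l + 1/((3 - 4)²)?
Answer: -1679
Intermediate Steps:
l = 24 (l = -⅔ + (60 + 14)/3 = -⅔ + (⅓)*74 = -⅔ + 74/3 = 24)
-70*l + 1/((3 - 4)²) = -70*24 + 1/((3 - 4)²) = -1680 + 1/((-1)²) = -1680 + 1/1 = -1680 + 1 = -1679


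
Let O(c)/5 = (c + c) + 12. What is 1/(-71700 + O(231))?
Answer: -1/69330 ≈ -1.4424e-5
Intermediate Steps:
O(c) = 60 + 10*c (O(c) = 5*((c + c) + 12) = 5*(2*c + 12) = 5*(12 + 2*c) = 60 + 10*c)
1/(-71700 + O(231)) = 1/(-71700 + (60 + 10*231)) = 1/(-71700 + (60 + 2310)) = 1/(-71700 + 2370) = 1/(-69330) = -1/69330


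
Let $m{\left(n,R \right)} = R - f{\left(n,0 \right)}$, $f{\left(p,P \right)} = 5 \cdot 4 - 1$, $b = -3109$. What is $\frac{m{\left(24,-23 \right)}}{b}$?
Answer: $\frac{42}{3109} \approx 0.013509$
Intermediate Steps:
$f{\left(p,P \right)} = 19$ ($f{\left(p,P \right)} = 20 - 1 = 19$)
$m{\left(n,R \right)} = -19 + R$ ($m{\left(n,R \right)} = R - 19 = -19 + R$)
$\frac{m{\left(24,-23 \right)}}{b} = \frac{-19 - 23}{-3109} = \left(-42\right) \left(- \frac{1}{3109}\right) = \frac{42}{3109}$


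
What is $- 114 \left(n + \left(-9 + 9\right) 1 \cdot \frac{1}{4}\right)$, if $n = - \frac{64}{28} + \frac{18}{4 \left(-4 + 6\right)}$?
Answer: $\frac{57}{14} \approx 4.0714$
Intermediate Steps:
$n = - \frac{1}{28}$ ($n = \left(-64\right) \frac{1}{28} + \frac{18}{4 \cdot 2} = - \frac{16}{7} + \frac{18}{8} = - \frac{16}{7} + 18 \cdot \frac{1}{8} = - \frac{16}{7} + \frac{9}{4} = - \frac{1}{28} \approx -0.035714$)
$- 114 \left(n + \left(-9 + 9\right) 1 \cdot \frac{1}{4}\right) = - 114 \left(- \frac{1}{28} + \left(-9 + 9\right) 1 \cdot \frac{1}{4}\right) = - 114 \left(- \frac{1}{28} + 0 \cdot 1 \cdot \frac{1}{4}\right) = - 114 \left(- \frac{1}{28} + 0 \cdot \frac{1}{4}\right) = - 114 \left(- \frac{1}{28} + 0\right) = \left(-114\right) \left(- \frac{1}{28}\right) = \frac{57}{14}$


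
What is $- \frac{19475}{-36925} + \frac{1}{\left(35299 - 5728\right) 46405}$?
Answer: $\frac{1068976718122}{2026801810635} \approx 0.52742$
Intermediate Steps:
$- \frac{19475}{-36925} + \frac{1}{\left(35299 - 5728\right) 46405} = \left(-19475\right) \left(- \frac{1}{36925}\right) + \frac{1}{29571} \cdot \frac{1}{46405} = \frac{779}{1477} + \frac{1}{29571} \cdot \frac{1}{46405} = \frac{779}{1477} + \frac{1}{1372242255} = \frac{1068976718122}{2026801810635}$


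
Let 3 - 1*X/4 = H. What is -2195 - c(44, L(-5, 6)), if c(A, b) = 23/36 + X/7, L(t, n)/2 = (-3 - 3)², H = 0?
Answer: -553733/252 ≈ -2197.4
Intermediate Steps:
L(t, n) = 72 (L(t, n) = 2*(-3 - 3)² = 2*(-6)² = 2*36 = 72)
X = 12 (X = 12 - 4*0 = 12 + 0 = 12)
c(A, b) = 593/252 (c(A, b) = 23/36 + 12/7 = 593/252)
-2195 - c(44, L(-5, 6)) = -2195 - 1*593/252 = -2195 - 593/252 = -553733/252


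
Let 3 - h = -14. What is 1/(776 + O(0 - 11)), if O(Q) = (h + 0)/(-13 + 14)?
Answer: 1/793 ≈ 0.0012610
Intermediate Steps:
h = 17 (h = 3 - 1*(-14) = 3 + 14 = 17)
O(Q) = 17 (O(Q) = (17 + 0)/(-13 + 14) = 17/1 = 17*1 = 17)
1/(776 + O(0 - 11)) = 1/(776 + 17) = 1/793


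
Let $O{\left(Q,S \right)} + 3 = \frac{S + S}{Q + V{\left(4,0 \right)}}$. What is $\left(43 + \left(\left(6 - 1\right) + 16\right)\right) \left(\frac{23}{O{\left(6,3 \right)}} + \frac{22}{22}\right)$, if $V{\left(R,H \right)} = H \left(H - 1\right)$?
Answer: $-672$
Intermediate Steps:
$V{\left(R,H \right)} = H \left(-1 + H\right)$
$O{\left(Q,S \right)} = -3 + \frac{2 S}{Q}$ ($O{\left(Q,S \right)} = -3 + \frac{S + S}{Q + 0 \left(-1 + 0\right)} = -3 + \frac{2 S}{Q + 0 \left(-1\right)} = -3 + \frac{2 S}{Q + 0} = -3 + \frac{2 S}{Q}$)
$\left(43 + \left(\left(6 - 1\right) + 16\right)\right) \left(\frac{23}{O{\left(6,3 \right)}} + \frac{22}{22}\right) = \left(43 + \left(\left(6 - 1\right) + 16\right)\right) \left(\frac{23}{-3 + 2 \cdot 3 \cdot \frac{1}{6}} + \frac{22}{22}\right) = \left(43 + \left(5 + 16\right)\right) \left(\frac{23}{-3 + 2 \cdot 3 \cdot \frac{1}{6}} + 22 \cdot \frac{1}{22}\right) = \left(43 + 21\right) \left(\frac{23}{-3 + 1} + 1\right) = 64 \left(\frac{23}{-2} + 1\right) = 64 \left(23 \left(- \frac{1}{2}\right) + 1\right) = 64 \left(- \frac{23}{2} + 1\right) = 64 \left(- \frac{21}{2}\right) = -672$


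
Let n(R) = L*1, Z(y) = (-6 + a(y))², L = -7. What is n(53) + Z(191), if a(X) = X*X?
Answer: 1330425618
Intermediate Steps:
a(X) = X²
Z(y) = (-6 + y²)²
n(R) = -7 (n(R) = -7*1 = -7)
n(53) + Z(191) = -7 + (-6 + 191²)² = -7 + (-6 + 36481)² = -7 + 36475² = -7 + 1330425625 = 1330425618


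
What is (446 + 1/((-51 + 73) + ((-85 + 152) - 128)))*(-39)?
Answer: -17393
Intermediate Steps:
(446 + 1/((-51 + 73) + ((-85 + 152) - 128)))*(-39) = (446 + 1/(22 + (67 - 128)))*(-39) = (446 + 1/(22 - 61))*(-39) = (446 + 1/(-39))*(-39) = (446 - 1/39)*(-39) = (17393/39)*(-39) = -17393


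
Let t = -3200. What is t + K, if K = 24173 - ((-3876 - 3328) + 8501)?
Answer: 19676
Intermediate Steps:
K = 22876 (K = 24173 - (-7204 + 8501) = 24173 - 1*1297 = 24173 - 1297 = 22876)
t + K = -3200 + 22876 = 19676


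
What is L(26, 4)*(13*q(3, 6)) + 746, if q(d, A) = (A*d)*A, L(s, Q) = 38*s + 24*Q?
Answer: 1522682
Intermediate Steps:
L(s, Q) = 24*Q + 38*s
q(d, A) = d*A²
L(26, 4)*(13*q(3, 6)) + 746 = (24*4 + 38*26)*(13*(3*6²)) + 746 = (96 + 988)*(13*(3*36)) + 746 = 1084*(13*108) + 746 = 1084*1404 + 746 = 1521936 + 746 = 1522682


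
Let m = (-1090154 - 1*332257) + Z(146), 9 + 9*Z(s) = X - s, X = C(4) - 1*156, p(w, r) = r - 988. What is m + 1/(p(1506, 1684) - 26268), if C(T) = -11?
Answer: -109124427007/76716 ≈ -1.4224e+6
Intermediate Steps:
p(w, r) = -988 + r
X = -167 (X = -11 - 1*156 = -11 - 156 = -167)
Z(s) = -176/9 - s/9 (Z(s) = -1 + (-167 - s)/9 = -1 + (-167/9 - s/9) = -176/9 - s/9)
m = -12802021/9 (m = (-1090154 - 1*332257) + (-176/9 - ⅑*146) = (-1090154 - 332257) + (-176/9 - 146/9) = -1422411 - 322/9 = -12802021/9 ≈ -1.4224e+6)
m + 1/(p(1506, 1684) - 26268) = -12802021/9 + 1/((-988 + 1684) - 26268) = -12802021/9 + 1/(696 - 26268) = -12802021/9 + 1/(-25572) = -12802021/9 - 1/25572 = -109124427007/76716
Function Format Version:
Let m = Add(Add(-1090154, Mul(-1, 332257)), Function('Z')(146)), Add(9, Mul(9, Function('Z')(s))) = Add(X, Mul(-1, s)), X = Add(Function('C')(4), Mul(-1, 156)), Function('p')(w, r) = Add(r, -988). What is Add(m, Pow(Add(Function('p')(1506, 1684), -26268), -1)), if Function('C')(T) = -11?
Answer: Rational(-109124427007, 76716) ≈ -1.4224e+6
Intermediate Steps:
Function('p')(w, r) = Add(-988, r)
X = -167 (X = Add(-11, Mul(-1, 156)) = Add(-11, -156) = -167)
Function('Z')(s) = Add(Rational(-176, 9), Mul(Rational(-1, 9), s)) (Function('Z')(s) = Add(-1, Mul(Rational(1, 9), Add(-167, Mul(-1, s)))) = Add(-1, Add(Rational(-167, 9), Mul(Rational(-1, 9), s))) = Add(Rational(-176, 9), Mul(Rational(-1, 9), s)))
m = Rational(-12802021, 9) (m = Add(Add(-1090154, Mul(-1, 332257)), Add(Rational(-176, 9), Mul(Rational(-1, 9), 146))) = Add(Add(-1090154, -332257), Add(Rational(-176, 9), Rational(-146, 9))) = Add(-1422411, Rational(-322, 9)) = Rational(-12802021, 9) ≈ -1.4224e+6)
Add(m, Pow(Add(Function('p')(1506, 1684), -26268), -1)) = Add(Rational(-12802021, 9), Pow(Add(Add(-988, 1684), -26268), -1)) = Add(Rational(-12802021, 9), Pow(Add(696, -26268), -1)) = Add(Rational(-12802021, 9), Pow(-25572, -1)) = Add(Rational(-12802021, 9), Rational(-1, 25572)) = Rational(-109124427007, 76716)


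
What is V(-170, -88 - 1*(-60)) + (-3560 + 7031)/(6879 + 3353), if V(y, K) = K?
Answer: -283025/10232 ≈ -27.661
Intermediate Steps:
V(-170, -88 - 1*(-60)) + (-3560 + 7031)/(6879 + 3353) = (-88 - 1*(-60)) + (-3560 + 7031)/(6879 + 3353) = (-88 + 60) + 3471/10232 = -28 + 3471*(1/10232) = -28 + 3471/10232 = -283025/10232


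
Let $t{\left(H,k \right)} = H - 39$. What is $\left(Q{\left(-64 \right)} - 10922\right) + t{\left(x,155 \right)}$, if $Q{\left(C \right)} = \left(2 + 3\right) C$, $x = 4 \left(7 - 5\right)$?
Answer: $-11273$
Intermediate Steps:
$x = 8$ ($x = 4 \cdot 2 = 8$)
$t{\left(H,k \right)} = -39 + H$ ($t{\left(H,k \right)} = H - 39 = -39 + H$)
$Q{\left(C \right)} = 5 C$
$\left(Q{\left(-64 \right)} - 10922\right) + t{\left(x,155 \right)} = \left(5 \left(-64\right) - 10922\right) + \left(-39 + 8\right) = \left(-320 - 10922\right) - 31 = -11242 - 31 = -11273$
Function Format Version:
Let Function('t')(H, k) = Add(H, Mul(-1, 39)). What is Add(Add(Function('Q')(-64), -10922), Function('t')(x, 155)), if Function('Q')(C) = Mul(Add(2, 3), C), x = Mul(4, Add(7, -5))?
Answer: -11273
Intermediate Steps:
x = 8 (x = Mul(4, 2) = 8)
Function('t')(H, k) = Add(-39, H) (Function('t')(H, k) = Add(H, -39) = Add(-39, H))
Function('Q')(C) = Mul(5, C)
Add(Add(Function('Q')(-64), -10922), Function('t')(x, 155)) = Add(Add(Mul(5, -64), -10922), Add(-39, 8)) = Add(Add(-320, -10922), -31) = Add(-11242, -31) = -11273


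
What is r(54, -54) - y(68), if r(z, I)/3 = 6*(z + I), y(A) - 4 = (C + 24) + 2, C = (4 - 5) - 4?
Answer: -25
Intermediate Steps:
C = -5 (C = -1 - 4 = -5)
y(A) = 25 (y(A) = 4 + ((-5 + 24) + 2) = 4 + (19 + 2) = 4 + 21 = 25)
r(z, I) = 18*I + 18*z (r(z, I) = 3*(6*(z + I)) = 3*(6*(I + z)) = 3*(6*I + 6*z) = 18*I + 18*z)
r(54, -54) - y(68) = (18*(-54) + 18*54) - 1*25 = (-972 + 972) - 25 = 0 - 25 = -25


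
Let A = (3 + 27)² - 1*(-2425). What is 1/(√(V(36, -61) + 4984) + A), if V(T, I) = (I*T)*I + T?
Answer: 3325/10916649 - 4*√8686/10916649 ≈ 0.00027043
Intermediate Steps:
V(T, I) = T + T*I² (V(T, I) = T*I² + T = T + T*I²)
A = 3325 (A = 30² + 2425 = 900 + 2425 = 3325)
1/(√(V(36, -61) + 4984) + A) = 1/(√(36*(1 + (-61)²) + 4984) + 3325) = 1/(√(36*(1 + 3721) + 4984) + 3325) = 1/(√(36*3722 + 4984) + 3325) = 1/(√(133992 + 4984) + 3325) = 1/(√138976 + 3325) = 1/(4*√8686 + 3325) = 1/(3325 + 4*√8686)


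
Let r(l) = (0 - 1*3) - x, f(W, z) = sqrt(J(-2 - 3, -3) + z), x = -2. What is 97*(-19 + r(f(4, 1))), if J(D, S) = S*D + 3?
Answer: -1940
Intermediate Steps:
J(D, S) = 3 + D*S (J(D, S) = D*S + 3 = 3 + D*S)
f(W, z) = sqrt(18 + z) (f(W, z) = sqrt((3 + (-2 - 3)*(-3)) + z) = sqrt((3 - 5*(-3)) + z) = sqrt((3 + 15) + z) = sqrt(18 + z))
r(l) = -1 (r(l) = (0 - 1*3) - 1*(-2) = (0 - 3) + 2 = -3 + 2 = -1)
97*(-19 + r(f(4, 1))) = 97*(-19 - 1) = 97*(-20) = -1940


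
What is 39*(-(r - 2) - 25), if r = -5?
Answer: -702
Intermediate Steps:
39*(-(r - 2) - 25) = 39*(-(-5 - 2) - 25) = 39*(-1*(-7) - 25) = 39*(7 - 25) = 39*(-18) = -702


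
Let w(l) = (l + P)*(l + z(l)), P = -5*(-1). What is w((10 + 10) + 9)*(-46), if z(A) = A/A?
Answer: -46920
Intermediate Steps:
z(A) = 1
P = 5
w(l) = (1 + l)*(5 + l) (w(l) = (l + 5)*(l + 1) = (5 + l)*(1 + l) = (1 + l)*(5 + l))
w((10 + 10) + 9)*(-46) = (5 + ((10 + 10) + 9)² + 6*((10 + 10) + 9))*(-46) = (5 + (20 + 9)² + 6*(20 + 9))*(-46) = (5 + 29² + 6*29)*(-46) = (5 + 841 + 174)*(-46) = 1020*(-46) = -46920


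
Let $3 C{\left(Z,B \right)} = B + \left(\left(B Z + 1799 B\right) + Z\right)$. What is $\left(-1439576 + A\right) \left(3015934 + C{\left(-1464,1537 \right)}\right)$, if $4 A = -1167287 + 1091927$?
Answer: $-4648832257440$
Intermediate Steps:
$C{\left(Z,B \right)} = 600 B + \frac{Z}{3} + \frac{B Z}{3}$ ($C{\left(Z,B \right)} = \frac{B + \left(\left(B Z + 1799 B\right) + Z\right)}{3} = \frac{B + \left(\left(1799 B + B Z\right) + Z\right)}{3} = \frac{B + \left(Z + 1799 B + B Z\right)}{3} = \frac{Z + 1800 B + B Z}{3} = 600 B + \frac{Z}{3} + \frac{B Z}{3}$)
$A = -18840$ ($A = \frac{-1167287 + 1091927}{4} = \frac{1}{4} \left(-75360\right) = -18840$)
$\left(-1439576 + A\right) \left(3015934 + C{\left(-1464,1537 \right)}\right) = \left(-1439576 - 18840\right) \left(3015934 + \left(600 \cdot 1537 + \frac{1}{3} \left(-1464\right) + \frac{1}{3} \cdot 1537 \left(-1464\right)\right)\right) = - 1458416 \left(3015934 - -171656\right) = - 1458416 \left(3015934 + 171656\right) = \left(-1458416\right) 3187590 = -4648832257440$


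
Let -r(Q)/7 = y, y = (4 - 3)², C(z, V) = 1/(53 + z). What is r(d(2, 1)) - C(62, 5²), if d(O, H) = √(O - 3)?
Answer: -806/115 ≈ -7.0087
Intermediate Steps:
d(O, H) = √(-3 + O)
y = 1 (y = 1² = 1)
r(Q) = -7 (r(Q) = -7*1 = -7)
r(d(2, 1)) - C(62, 5²) = -7 - 1/(53 + 62) = -7 - 1/115 = -806/115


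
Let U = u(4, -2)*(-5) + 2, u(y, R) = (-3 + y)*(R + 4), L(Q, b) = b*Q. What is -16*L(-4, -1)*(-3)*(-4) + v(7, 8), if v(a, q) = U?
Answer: -776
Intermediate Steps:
L(Q, b) = Q*b
u(y, R) = (-3 + y)*(4 + R)
U = -8 (U = (-12 - 3*(-2) + 4*4 - 2*4)*(-5) + 2 = (-12 + 6 + 16 - 8)*(-5) + 2 = 2*(-5) + 2 = -10 + 2 = -8)
v(a, q) = -8
-16*L(-4, -1)*(-3)*(-4) + v(7, 8) = -16*-4*(-1)*(-3)*(-4) - 8 = -16*4*(-3)*(-4) - 8 = -(-192)*(-4) - 8 = -16*48 - 8 = -768 - 8 = -776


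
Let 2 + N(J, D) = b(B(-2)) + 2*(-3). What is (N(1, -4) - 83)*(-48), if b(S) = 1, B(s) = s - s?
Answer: 4320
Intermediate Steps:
B(s) = 0
N(J, D) = -7 (N(J, D) = -2 + (1 + 2*(-3)) = -2 + (1 - 6) = -2 - 5 = -7)
(N(1, -4) - 83)*(-48) = (-7 - 83)*(-48) = -90*(-48) = 4320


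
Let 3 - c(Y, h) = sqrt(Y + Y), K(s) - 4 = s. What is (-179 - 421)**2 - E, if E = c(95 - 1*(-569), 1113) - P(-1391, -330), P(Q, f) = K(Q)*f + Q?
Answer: 816316 + 4*sqrt(83) ≈ 8.1635e+5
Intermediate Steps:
K(s) = 4 + s
c(Y, h) = 3 - sqrt(2)*sqrt(Y) (c(Y, h) = 3 - sqrt(Y + Y) = 3 - sqrt(2*Y) = 3 - sqrt(2)*sqrt(Y))
P(Q, f) = Q + f*(4 + Q) (P(Q, f) = (4 + Q)*f + Q = f*(4 + Q) + Q = Q + f*(4 + Q))
E = -456316 - 4*sqrt(83) (E = (3 - sqrt(2)*sqrt(95 - 1*(-569))) - (-1391 - 330*(4 - 1391)) = (3 - sqrt(2)*sqrt(95 + 569)) - (-1391 - 330*(-1387)) = (3 - sqrt(2)*sqrt(664)) - (-1391 + 457710) = (3 - sqrt(2)*2*sqrt(166)) - 1*456319 = (3 - 4*sqrt(83)) - 456319 = -456316 - 4*sqrt(83) ≈ -4.5635e+5)
(-179 - 421)**2 - E = (-179 - 421)**2 - (-456316 - 4*sqrt(83)) = (-600)**2 + (456316 + 4*sqrt(83)) = 360000 + (456316 + 4*sqrt(83)) = 816316 + 4*sqrt(83)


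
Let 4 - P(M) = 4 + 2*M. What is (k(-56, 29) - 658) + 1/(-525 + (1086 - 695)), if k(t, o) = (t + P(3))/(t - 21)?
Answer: -6781013/10318 ≈ -657.20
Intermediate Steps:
P(M) = -2*M (P(M) = 4 - (4 + 2*M) = 4 + (-4 - 2*M) = -2*M)
k(t, o) = (-6 + t)/(-21 + t) (k(t, o) = (t - 2*3)/(t - 21) = (t - 6)/(-21 + t) = (-6 + t)/(-21 + t))
(k(-56, 29) - 658) + 1/(-525 + (1086 - 695)) = ((-6 - 56)/(-21 - 56) - 658) + 1/(-525 + (1086 - 695)) = (-62/(-77) - 658) + 1/(-525 + 391) = (-1/77*(-62) - 658) + 1/(-134) = (62/77 - 658) - 1/134 = -50604/77 - 1/134 = -6781013/10318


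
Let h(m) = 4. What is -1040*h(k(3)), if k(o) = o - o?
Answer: -4160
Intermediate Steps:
k(o) = 0
-1040*h(k(3)) = -1040*4 = -4160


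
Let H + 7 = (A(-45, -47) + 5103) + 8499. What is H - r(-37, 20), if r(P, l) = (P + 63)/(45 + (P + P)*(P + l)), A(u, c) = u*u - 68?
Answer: 20264230/1303 ≈ 15552.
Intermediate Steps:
A(u, c) = -68 + u**2 (A(u, c) = u**2 - 68 = -68 + u**2)
r(P, l) = (63 + P)/(45 + 2*P*(P + l)) (r(P, l) = (63 + P)/(45 + (2*P)*(P + l)) = (63 + P)/(45 + 2*P*(P + l)))
H = 15552 (H = -7 + (((-68 + (-45)**2) + 5103) + 8499) = -7 + (((-68 + 2025) + 5103) + 8499) = -7 + ((1957 + 5103) + 8499) = -7 + (7060 + 8499) = -7 + 15559 = 15552)
H - r(-37, 20) = 15552 - (63 - 37)/(45 + 2*(-37)**2 + 2*(-37)*20) = 15552 - 26/(45 + 2*1369 - 1480) = 15552 - 26/(45 + 2738 - 1480) = 15552 - 26/1303 = 20264230/1303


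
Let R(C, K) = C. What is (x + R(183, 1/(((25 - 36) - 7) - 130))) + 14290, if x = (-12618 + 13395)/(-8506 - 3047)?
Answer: 55735264/3851 ≈ 14473.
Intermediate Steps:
x = -259/3851 (x = 777/(-11553) = 777*(-1/11553) = -259/3851 ≈ -0.067255)
(x + R(183, 1/(((25 - 36) - 7) - 130))) + 14290 = (-259/3851 + 183) + 14290 = 704474/3851 + 14290 = 55735264/3851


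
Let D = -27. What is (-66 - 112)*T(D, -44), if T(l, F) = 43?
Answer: -7654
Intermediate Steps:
(-66 - 112)*T(D, -44) = (-66 - 112)*43 = -178*43 = -7654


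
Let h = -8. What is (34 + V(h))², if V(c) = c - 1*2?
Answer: 576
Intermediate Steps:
V(c) = -2 + c (V(c) = c - 2 = -2 + c)
(34 + V(h))² = (34 + (-2 - 8))² = (34 - 10)² = 24² = 576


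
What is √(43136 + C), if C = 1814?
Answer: 5*√1798 ≈ 212.01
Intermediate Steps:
√(43136 + C) = √(43136 + 1814) = √44950 = 5*√1798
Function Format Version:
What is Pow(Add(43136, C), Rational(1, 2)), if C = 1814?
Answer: Mul(5, Pow(1798, Rational(1, 2))) ≈ 212.01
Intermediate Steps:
Pow(Add(43136, C), Rational(1, 2)) = Pow(Add(43136, 1814), Rational(1, 2)) = Pow(44950, Rational(1, 2)) = Mul(5, Pow(1798, Rational(1, 2)))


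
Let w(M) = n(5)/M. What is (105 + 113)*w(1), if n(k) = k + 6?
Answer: 2398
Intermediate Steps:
n(k) = 6 + k
w(M) = 11/M (w(M) = (6 + 5)/M = 11/M)
(105 + 113)*w(1) = (105 + 113)*(11/1) = 218*(11*1) = 218*11 = 2398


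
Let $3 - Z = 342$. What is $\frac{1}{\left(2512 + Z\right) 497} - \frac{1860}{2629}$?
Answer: $- \frac{2008762031}{2839270049} \approx -0.70749$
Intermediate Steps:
$Z = -339$ ($Z = 3 - 342 = -339$)
$\frac{1}{\left(2512 + Z\right) 497} - \frac{1860}{2629} = \frac{1}{\left(2512 - 339\right) 497} - \frac{1860}{2629} = \frac{1}{2173} \cdot \frac{1}{497} - \frac{1860}{2629} = \frac{1}{1079981} - \frac{1860}{2629} = - \frac{2008762031}{2839270049}$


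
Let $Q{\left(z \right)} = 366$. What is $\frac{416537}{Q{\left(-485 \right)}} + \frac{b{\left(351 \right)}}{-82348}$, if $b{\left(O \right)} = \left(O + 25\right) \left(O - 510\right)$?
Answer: $\frac{8580717455}{7534842} \approx 1138.8$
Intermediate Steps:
$b{\left(O \right)} = \left(-510 + O\right) \left(25 + O\right)$ ($b{\left(O \right)} = \left(25 + O\right) \left(-510 + O\right) = \left(-510 + O\right) \left(25 + O\right)$)
$\frac{416537}{Q{\left(-485 \right)}} + \frac{b{\left(351 \right)}}{-82348} = \frac{416537}{366} + \frac{-12750 + 351^{2} - 170235}{-82348} = 416537 \cdot \frac{1}{366} + \left(-12750 + 123201 - 170235\right) \left(- \frac{1}{82348}\right) = \frac{416537}{366} - - \frac{14946}{20587} = \frac{416537}{366} + \frac{14946}{20587} = \frac{8580717455}{7534842}$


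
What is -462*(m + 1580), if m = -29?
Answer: -716562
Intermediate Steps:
-462*(m + 1580) = -462*(-29 + 1580) = -462*1551 = -716562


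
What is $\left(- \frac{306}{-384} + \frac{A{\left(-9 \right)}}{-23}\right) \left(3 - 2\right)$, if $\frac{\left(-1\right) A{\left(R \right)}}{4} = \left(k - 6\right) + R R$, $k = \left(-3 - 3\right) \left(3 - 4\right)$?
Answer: $\frac{21909}{1472} \approx 14.884$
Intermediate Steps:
$k = 6$ ($k = \left(-6\right) \left(-1\right) = 6$)
$A{\left(R \right)} = - 4 R^{2}$ ($A{\left(R \right)} = - 4 \left(\left(6 - 6\right) + R R\right) = - 4 \left(0 + R^{2}\right) = - 4 R^{2}$)
$\left(- \frac{306}{-384} + \frac{A{\left(-9 \right)}}{-23}\right) \left(3 - 2\right) = \left(- \frac{306}{-384} + \frac{\left(-4\right) \left(-9\right)^{2}}{-23}\right) \left(3 - 2\right) = \left(\left(-306\right) \left(- \frac{1}{384}\right) + \left(-4\right) 81 \left(- \frac{1}{23}\right)\right) \left(3 - 2\right) = \left(\frac{51}{64} - - \frac{324}{23}\right) 1 = \left(\frac{51}{64} + \frac{324}{23}\right) 1 = \frac{21909}{1472} \cdot 1 = \frac{21909}{1472}$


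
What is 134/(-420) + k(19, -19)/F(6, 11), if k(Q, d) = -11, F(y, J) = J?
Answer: -277/210 ≈ -1.3190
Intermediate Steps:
134/(-420) + k(19, -19)/F(6, 11) = 134/(-420) - 11/11 = 134*(-1/420) - 11*1/11 = -67/210 - 1 = -277/210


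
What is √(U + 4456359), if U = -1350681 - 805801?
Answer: √2299877 ≈ 1516.5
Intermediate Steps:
U = -2156482
√(U + 4456359) = √(-2156482 + 4456359) = √2299877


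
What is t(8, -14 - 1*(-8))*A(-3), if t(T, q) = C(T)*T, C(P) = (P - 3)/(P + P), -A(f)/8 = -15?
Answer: 300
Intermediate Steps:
A(f) = 120 (A(f) = -8*(-15) = 120)
C(P) = (-3 + P)/(2*P) (C(P) = (-3 + P)/((2*P)) = (-3 + P)*(1/(2*P)) = (-3 + P)/(2*P))
t(T, q) = -3/2 + T/2 (t(T, q) = ((-3 + T)/(2*T))*T = -3/2 + T/2)
t(8, -14 - 1*(-8))*A(-3) = (-3/2 + (½)*8)*120 = (-3/2 + 4)*120 = (5/2)*120 = 300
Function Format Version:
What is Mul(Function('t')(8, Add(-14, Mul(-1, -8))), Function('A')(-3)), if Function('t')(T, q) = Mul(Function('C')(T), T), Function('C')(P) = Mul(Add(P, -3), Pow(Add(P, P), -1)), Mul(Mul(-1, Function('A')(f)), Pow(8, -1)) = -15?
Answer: 300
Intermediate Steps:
Function('A')(f) = 120 (Function('A')(f) = Mul(-8, -15) = 120)
Function('C')(P) = Mul(Rational(1, 2), Pow(P, -1), Add(-3, P)) (Function('C')(P) = Mul(Add(-3, P), Pow(Mul(2, P), -1)) = Mul(Add(-3, P), Mul(Rational(1, 2), Pow(P, -1))) = Mul(Rational(1, 2), Pow(P, -1), Add(-3, P)))
Function('t')(T, q) = Add(Rational(-3, 2), Mul(Rational(1, 2), T)) (Function('t')(T, q) = Mul(Mul(Rational(1, 2), Pow(T, -1), Add(-3, T)), T) = Add(Rational(-3, 2), Mul(Rational(1, 2), T)))
Mul(Function('t')(8, Add(-14, Mul(-1, -8))), Function('A')(-3)) = Mul(Add(Rational(-3, 2), Mul(Rational(1, 2), 8)), 120) = Mul(Add(Rational(-3, 2), 4), 120) = Mul(Rational(5, 2), 120) = 300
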